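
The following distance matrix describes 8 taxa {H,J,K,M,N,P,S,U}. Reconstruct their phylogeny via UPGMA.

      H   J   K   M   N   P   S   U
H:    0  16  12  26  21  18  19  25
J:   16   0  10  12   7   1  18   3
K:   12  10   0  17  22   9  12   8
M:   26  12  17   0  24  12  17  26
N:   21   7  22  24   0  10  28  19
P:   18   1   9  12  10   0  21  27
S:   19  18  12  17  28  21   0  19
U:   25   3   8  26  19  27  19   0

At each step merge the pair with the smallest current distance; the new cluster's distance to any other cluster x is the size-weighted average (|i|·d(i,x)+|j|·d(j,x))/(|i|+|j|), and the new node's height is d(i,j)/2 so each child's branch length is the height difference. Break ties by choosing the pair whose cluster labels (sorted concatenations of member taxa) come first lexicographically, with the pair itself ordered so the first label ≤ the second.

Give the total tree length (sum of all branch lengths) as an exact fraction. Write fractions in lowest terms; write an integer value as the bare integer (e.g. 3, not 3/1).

step 1: merge (J,P) at d=1; branch lengths J→1/2, P→1/2; new cluster JP
  updated: d(H,JP)=17, d(JP,K)=19/2, d(JP,M)=12, d(JP,N)=17/2, d(JP,S)=39/2, d(JP,U)=15
step 2: merge (K,U) at d=8; branch lengths K→4, U→4; new cluster KU
  updated: d(H,KU)=37/2, d(JP,KU)=49/4, d(KU,M)=43/2, d(KU,N)=41/2, d(KU,S)=31/2
step 3: merge (JP,N) at d=17/2; branch lengths JP→15/4, N→17/4; new cluster JNP
  updated: d(H,JNP)=55/3, d(JNP,KU)=15, d(JNP,M)=16, d(JNP,S)=67/3
step 4: merge (JNP,KU) at d=15; branch lengths JNP→13/4, KU→7/2; new cluster JKNPU
  updated: d(H,JKNPU)=92/5, d(JKNPU,M)=91/5, d(JKNPU,S)=98/5
step 5: merge (M,S) at d=17; branch lengths M→17/2, S→17/2; new cluster MS
  updated: d(H,MS)=45/2, d(JKNPU,MS)=189/10
step 6: merge (H,JKNPU) at d=92/5; branch lengths H→46/5, JKNPU→17/10; new cluster HJKNPU
  updated: d(HJKNPU,MS)=39/2
step 7: merge (HJKNPU,MS) at d=39/2; branch lengths HJKNPU→11/20, MS→5/4; new cluster HJKMNPSU
final tree: ((H:46/5,(((J:1/2,P:1/2):15/4,N:17/4):13/4,(K:4,U:4):7/2):17/10):11/20,(M:17/2,S:17/2):5/4)
total length: 1069/20

1069/20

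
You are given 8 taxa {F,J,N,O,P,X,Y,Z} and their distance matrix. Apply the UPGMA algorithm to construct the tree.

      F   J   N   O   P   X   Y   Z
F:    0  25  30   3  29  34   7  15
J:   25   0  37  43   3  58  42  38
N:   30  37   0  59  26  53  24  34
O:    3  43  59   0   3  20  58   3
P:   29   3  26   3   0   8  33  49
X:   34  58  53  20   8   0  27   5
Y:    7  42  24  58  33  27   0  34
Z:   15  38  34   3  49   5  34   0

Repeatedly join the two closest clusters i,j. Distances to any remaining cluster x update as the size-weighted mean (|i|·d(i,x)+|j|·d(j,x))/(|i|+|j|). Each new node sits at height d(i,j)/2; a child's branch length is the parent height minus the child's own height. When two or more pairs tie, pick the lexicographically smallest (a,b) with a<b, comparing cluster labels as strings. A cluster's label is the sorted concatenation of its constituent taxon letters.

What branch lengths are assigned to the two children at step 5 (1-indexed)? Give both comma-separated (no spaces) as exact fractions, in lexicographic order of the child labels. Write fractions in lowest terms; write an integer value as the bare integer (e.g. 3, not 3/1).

12,12

1. join F+O (d=3) ⇒ FO; edges |F|=3/2, |O|=3/2
  updated: d(FO,J)=34, d(FO,N)=89/2, d(FO,P)=16, d(FO,X)=27, d(FO,Y)=65/2, d(FO,Z)=9
2. join J+P (d=3) ⇒ JP; edges |J|=3/2, |P|=3/2
  updated: d(FO,JP)=25, d(JP,N)=63/2, d(JP,X)=33, d(JP,Y)=75/2, d(JP,Z)=87/2
3. join X+Z (d=5) ⇒ XZ; edges |X|=5/2, |Z|=5/2
  updated: d(FO,XZ)=18, d(JP,XZ)=153/4, d(N,XZ)=87/2, d(XZ,Y)=61/2
4. join FO+XZ (d=18) ⇒ FOXZ; edges |FO|=15/2, |XZ|=13/2
  updated: d(FOXZ,JP)=253/8, d(FOXZ,N)=44, d(FOXZ,Y)=63/2
5. join N+Y (d=24) ⇒ NY; edges |N|=12, |Y|=12
  updated: d(FOXZ,NY)=151/4, d(JP,NY)=69/2
6. join FOXZ+JP (d=253/8) ⇒ FJOPXZ; edges |FOXZ|=109/16, |JP|=229/16
  updated: d(FJOPXZ,NY)=110/3
7. join FJOPXZ+NY (d=110/3) ⇒ FJNOPXYZ; edges |FJOPXZ|=121/48, |NY|=19/3
final tree: ((((F:3/2,O:3/2):15/2,(X:5/2,Z:5/2):13/2):109/16,(J:3/2,P:3/2):229/16):121/48,(N:12,Y:12):19/3)
total length: 3791/48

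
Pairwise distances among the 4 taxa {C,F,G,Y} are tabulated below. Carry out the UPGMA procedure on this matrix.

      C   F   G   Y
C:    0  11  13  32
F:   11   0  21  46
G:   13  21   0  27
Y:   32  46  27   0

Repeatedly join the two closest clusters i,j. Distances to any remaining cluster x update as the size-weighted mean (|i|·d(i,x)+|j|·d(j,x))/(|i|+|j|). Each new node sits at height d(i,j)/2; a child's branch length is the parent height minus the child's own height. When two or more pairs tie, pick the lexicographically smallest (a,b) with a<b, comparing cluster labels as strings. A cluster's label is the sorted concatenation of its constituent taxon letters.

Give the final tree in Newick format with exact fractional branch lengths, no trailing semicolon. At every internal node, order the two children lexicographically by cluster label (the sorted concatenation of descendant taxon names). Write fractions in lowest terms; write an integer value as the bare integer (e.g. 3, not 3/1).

1. join C+F (d=11) ⇒ CF; edges |C|=11/2, |F|=11/2
  updated: d(CF,G)=17, d(CF,Y)=39
2. join CF+G (d=17) ⇒ CFG; edges |CF|=3, |G|=17/2
  updated: d(CFG,Y)=35
3. join CFG+Y (d=35) ⇒ CFGY; edges |CFG|=9, |Y|=35/2
final tree: (((C:11/2,F:11/2):3,G:17/2):9,Y:35/2)
total length: 49

(((C:11/2,F:11/2):3,G:17/2):9,Y:35/2)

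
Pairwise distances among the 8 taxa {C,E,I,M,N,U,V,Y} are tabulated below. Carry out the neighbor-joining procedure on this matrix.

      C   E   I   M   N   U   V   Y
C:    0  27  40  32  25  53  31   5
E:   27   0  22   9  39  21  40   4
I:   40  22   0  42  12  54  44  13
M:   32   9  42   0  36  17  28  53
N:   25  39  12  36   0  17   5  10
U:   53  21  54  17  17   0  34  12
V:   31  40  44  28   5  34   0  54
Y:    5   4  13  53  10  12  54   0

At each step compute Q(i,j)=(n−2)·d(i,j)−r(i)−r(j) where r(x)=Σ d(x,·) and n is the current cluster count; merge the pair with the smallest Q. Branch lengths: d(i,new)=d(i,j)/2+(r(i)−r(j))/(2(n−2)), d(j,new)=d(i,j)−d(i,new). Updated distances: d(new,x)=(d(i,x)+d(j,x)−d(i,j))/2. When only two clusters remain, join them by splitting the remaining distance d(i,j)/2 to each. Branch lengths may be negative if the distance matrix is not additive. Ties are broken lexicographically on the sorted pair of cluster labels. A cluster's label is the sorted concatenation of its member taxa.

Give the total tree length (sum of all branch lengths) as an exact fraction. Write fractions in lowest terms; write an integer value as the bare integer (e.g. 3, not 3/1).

2549/32

step 1: merge (N,V) at d=5, Q=-350; branch lengths N→-31/6, V→61/6; new cluster NV
  updated: d(C,NV)=51/2, d(E,NV)=37, d(I,NV)=51/2, d(M,NV)=59/2, d(NV,U)=23, d(NV,Y)=59/2
step 2: merge (M,U) at d=17, Q=-555/2; branch lengths M→35/4, U→33/4; new cluster MU
  updated: d(C,MU)=34, d(E,MU)=13/2, d(I,MU)=79/2, d(MU,NV)=71/4, d(MU,Y)=24
step 3: merge (E,MU) at d=13/2, Q=-769/4; branch lengths E→3/32, MU→205/32; new cluster EMU
  updated: d(C,EMU)=109/4, d(EMU,I)=55/2, d(EMU,NV)=193/8, d(EMU,Y)=43/4
step 4: merge (C,Y) at d=5, Q=-141; branch lengths C→109/12, Y→-49/12; new cluster CY
  updated: d(CY,EMU)=33/2, d(CY,I)=24, d(CY,NV)=25
step 5: merge (CY,EMU) at d=33/2, Q=-805/8; branch lengths CY→243/32, EMU→285/32; new cluster CEMUY
  updated: d(CEMUY,I)=35/2, d(CEMUY,NV)=261/16
step 6: merge (CEMUY,I) at d=35/2, Q=-949/16; branch lengths CEMUY→133/32, I→427/32; new cluster CEIMUY
  updated: d(CEIMUY,NV)=389/32
step 7: merge (CEIMUY,NV) at d=389/32; branch lengths CEIMUY→389/64, NV→389/64; new cluster CEIMNUVY
final tree: ((((C:109/12,Y:-49/12):243/32,(E:3/32,(M:35/4,U:33/4):205/32):285/32):133/32,I:427/32):389/64,(N:-31/6,V:61/6):389/64)
total length: 2549/32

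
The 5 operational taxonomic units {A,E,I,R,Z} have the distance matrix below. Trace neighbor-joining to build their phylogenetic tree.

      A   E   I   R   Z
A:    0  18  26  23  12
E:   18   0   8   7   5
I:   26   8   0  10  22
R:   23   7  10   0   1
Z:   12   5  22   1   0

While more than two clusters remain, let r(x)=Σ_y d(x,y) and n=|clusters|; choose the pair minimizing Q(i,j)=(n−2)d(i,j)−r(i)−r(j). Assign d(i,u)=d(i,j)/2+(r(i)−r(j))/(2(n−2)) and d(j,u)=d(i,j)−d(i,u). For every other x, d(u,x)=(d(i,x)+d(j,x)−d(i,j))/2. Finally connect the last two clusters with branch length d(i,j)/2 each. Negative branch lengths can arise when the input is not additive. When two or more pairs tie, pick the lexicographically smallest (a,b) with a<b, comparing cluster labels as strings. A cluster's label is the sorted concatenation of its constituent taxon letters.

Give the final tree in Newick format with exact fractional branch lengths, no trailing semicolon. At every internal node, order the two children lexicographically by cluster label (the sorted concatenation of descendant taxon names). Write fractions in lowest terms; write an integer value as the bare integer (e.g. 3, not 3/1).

iteration 1: select A,Z (d=12, Q=-83); attach at lengths (25/2, -1/2); label the merged cluster AZ
  updated: d(AZ,E)=11/2, d(AZ,I)=18, d(AZ,R)=6
iteration 2: select AZ,R (d=6, Q=-81/2); attach at lengths (37/8, 11/8); label the merged cluster ARZ
  updated: d(ARZ,E)=13/4, d(ARZ,I)=11
iteration 3: select ARZ,E (d=13/4, Q=-89/4); attach at lengths (25/8, 1/8); label the merged cluster AERZ
  updated: d(AERZ,I)=63/8
iteration 4: select AERZ,I (d=63/8); attach at lengths (63/16, 63/16); label the merged cluster AEIRZ
final tree: ((((A:25/2,Z:-1/2):37/8,R:11/8):25/8,E:1/8):63/16,I:63/16)
total length: 233/8

((((A:25/2,Z:-1/2):37/8,R:11/8):25/8,E:1/8):63/16,I:63/16)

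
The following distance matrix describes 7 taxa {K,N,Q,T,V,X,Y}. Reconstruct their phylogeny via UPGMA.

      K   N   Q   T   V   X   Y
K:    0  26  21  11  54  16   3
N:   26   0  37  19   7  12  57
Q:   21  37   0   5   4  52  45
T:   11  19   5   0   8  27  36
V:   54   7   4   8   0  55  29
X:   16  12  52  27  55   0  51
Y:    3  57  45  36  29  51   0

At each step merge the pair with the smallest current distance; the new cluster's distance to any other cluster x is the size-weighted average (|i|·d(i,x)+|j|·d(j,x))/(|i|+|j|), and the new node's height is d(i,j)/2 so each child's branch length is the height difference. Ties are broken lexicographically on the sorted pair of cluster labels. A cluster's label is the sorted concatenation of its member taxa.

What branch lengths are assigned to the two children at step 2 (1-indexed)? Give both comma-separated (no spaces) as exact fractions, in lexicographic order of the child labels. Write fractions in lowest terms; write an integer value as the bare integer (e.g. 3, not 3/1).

2,2

1. join K+Y (d=3) ⇒ KY; edges |K|=3/2, |Y|=3/2
  updated: d(KY,N)=83/2, d(KY,Q)=33, d(KY,T)=47/2, d(KY,V)=83/2, d(KY,X)=67/2
2. join Q+V (d=4) ⇒ QV; edges |Q|=2, |V|=2
  updated: d(KY,QV)=149/4, d(N,QV)=22, d(QV,T)=13/2, d(QV,X)=107/2
3. join QV+T (d=13/2) ⇒ QTV; edges |QV|=5/4, |T|=13/4
  updated: d(KY,QTV)=98/3, d(N,QTV)=21, d(QTV,X)=134/3
4. join N+X (d=12) ⇒ NX; edges |N|=6, |X|=6
  updated: d(KY,NX)=75/2, d(NX,QTV)=197/6
5. join KY+QTV (d=98/3) ⇒ KQTVY; edges |KY|=89/6, |QTV|=157/12
  updated: d(KQTVY,NX)=347/10
6. join KQTVY+NX (d=347/10) ⇒ KNQTVXY; edges |KQTVY|=61/60, |NX|=227/20
final tree: (((K:3/2,Y:3/2):89/6,((Q:2,V:2):5/4,T:13/4):157/12):61/60,(N:6,X:6):227/20)
total length: 3827/60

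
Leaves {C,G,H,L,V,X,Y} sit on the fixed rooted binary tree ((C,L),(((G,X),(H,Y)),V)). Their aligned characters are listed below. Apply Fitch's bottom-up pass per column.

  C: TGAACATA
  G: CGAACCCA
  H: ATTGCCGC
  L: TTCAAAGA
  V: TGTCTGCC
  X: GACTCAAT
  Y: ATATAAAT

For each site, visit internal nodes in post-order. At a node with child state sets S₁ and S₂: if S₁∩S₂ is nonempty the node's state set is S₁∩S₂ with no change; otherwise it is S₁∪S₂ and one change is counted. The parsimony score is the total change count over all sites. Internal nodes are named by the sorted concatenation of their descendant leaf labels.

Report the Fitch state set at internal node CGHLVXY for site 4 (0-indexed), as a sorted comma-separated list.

C

CL@0: {T} ∩ {T} = {T} (intersection, +0)
GX@0: {C} ∪ {G} = {C,G} (union, +1)
HY@0: {A} ∩ {A} = {A} (intersection, +0)
GHXY@0: {C,G} ∪ {A} = {A,C,G} (union, +1)
GHVXY@0: {A,C,G} ∪ {T} = {A,C,G,T} (union, +1)
CGHLVXY@0: {T} ∩ {A,C,G,T} = {T} (intersection, +0)
CL@1: {G} ∪ {T} = {G,T} (union, +1)
GX@1: {G} ∪ {A} = {A,G} (union, +1)
HY@1: {T} ∩ {T} = {T} (intersection, +0)
GHXY@1: {A,G} ∪ {T} = {A,G,T} (union, +1)
GHVXY@1: {A,G,T} ∩ {G} = {G} (intersection, +0)
CGHLVXY@1: {G,T} ∩ {G} = {G} (intersection, +0)
CL@2: {A} ∪ {C} = {A,C} (union, +1)
GX@2: {A} ∪ {C} = {A,C} (union, +1)
HY@2: {T} ∪ {A} = {A,T} (union, +1)
GHXY@2: {A,C} ∩ {A,T} = {A} (intersection, +0)
GHVXY@2: {A} ∪ {T} = {A,T} (union, +1)
CGHLVXY@2: {A,C} ∩ {A,T} = {A} (intersection, +0)
CL@3: {A} ∩ {A} = {A} (intersection, +0)
GX@3: {A} ∪ {T} = {A,T} (union, +1)
HY@3: {G} ∪ {T} = {G,T} (union, +1)
GHXY@3: {A,T} ∩ {G,T} = {T} (intersection, +0)
GHVXY@3: {T} ∪ {C} = {C,T} (union, +1)
CGHLVXY@3: {A} ∪ {C,T} = {A,C,T} (union, +1)
CL@4: {C} ∪ {A} = {A,C} (union, +1)
GX@4: {C} ∩ {C} = {C} (intersection, +0)
HY@4: {C} ∪ {A} = {A,C} (union, +1)
GHXY@4: {C} ∩ {A,C} = {C} (intersection, +0)
GHVXY@4: {C} ∪ {T} = {C,T} (union, +1)
CGHLVXY@4: {A,C} ∩ {C,T} = {C} (intersection, +0)
CL@5: {A} ∩ {A} = {A} (intersection, +0)
GX@5: {C} ∪ {A} = {A,C} (union, +1)
HY@5: {C} ∪ {A} = {A,C} (union, +1)
GHXY@5: {A,C} ∩ {A,C} = {A,C} (intersection, +0)
GHVXY@5: {A,C} ∪ {G} = {A,C,G} (union, +1)
CGHLVXY@5: {A} ∩ {A,C,G} = {A} (intersection, +0)
CL@6: {T} ∪ {G} = {G,T} (union, +1)
GX@6: {C} ∪ {A} = {A,C} (union, +1)
HY@6: {G} ∪ {A} = {A,G} (union, +1)
GHXY@6: {A,C} ∩ {A,G} = {A} (intersection, +0)
GHVXY@6: {A} ∪ {C} = {A,C} (union, +1)
CGHLVXY@6: {G,T} ∪ {A,C} = {A,C,G,T} (union, +1)
CL@7: {A} ∩ {A} = {A} (intersection, +0)
GX@7: {A} ∪ {T} = {A,T} (union, +1)
HY@7: {C} ∪ {T} = {C,T} (union, +1)
GHXY@7: {A,T} ∩ {C,T} = {T} (intersection, +0)
GHVXY@7: {T} ∪ {C} = {C,T} (union, +1)
CGHLVXY@7: {A} ∪ {C,T} = {A,C,T} (union, +1)
per-site changes: [3, 3, 4, 4, 3, 3, 5, 4]; total = 29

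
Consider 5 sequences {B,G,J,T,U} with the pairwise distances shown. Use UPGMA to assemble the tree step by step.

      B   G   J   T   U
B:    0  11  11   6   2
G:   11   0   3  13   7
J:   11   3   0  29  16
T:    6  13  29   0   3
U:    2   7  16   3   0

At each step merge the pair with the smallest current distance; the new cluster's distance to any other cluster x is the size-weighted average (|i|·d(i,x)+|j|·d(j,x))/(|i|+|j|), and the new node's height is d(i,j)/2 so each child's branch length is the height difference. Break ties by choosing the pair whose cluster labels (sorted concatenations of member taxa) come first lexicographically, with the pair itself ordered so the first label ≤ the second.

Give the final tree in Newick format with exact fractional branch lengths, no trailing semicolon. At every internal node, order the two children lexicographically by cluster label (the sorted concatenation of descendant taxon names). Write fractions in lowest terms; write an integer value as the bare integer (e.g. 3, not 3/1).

iteration 1: select B,U (d=2); attach at lengths (1, 1); label the merged cluster BU
  updated: d(BU,G)=9, d(BU,J)=27/2, d(BU,T)=9/2
iteration 2: select G,J (d=3); attach at lengths (3/2, 3/2); label the merged cluster GJ
  updated: d(BU,GJ)=45/4, d(GJ,T)=21
iteration 3: select BU,T (d=9/2); attach at lengths (5/4, 9/4); label the merged cluster BTU
  updated: d(BTU,GJ)=29/2
iteration 4: select BTU,GJ (d=29/2); attach at lengths (5, 23/4); label the merged cluster BGJTU
final tree: (((B:1,U:1):5/4,T:9/4):5,(G:3/2,J:3/2):23/4)
total length: 77/4

(((B:1,U:1):5/4,T:9/4):5,(G:3/2,J:3/2):23/4)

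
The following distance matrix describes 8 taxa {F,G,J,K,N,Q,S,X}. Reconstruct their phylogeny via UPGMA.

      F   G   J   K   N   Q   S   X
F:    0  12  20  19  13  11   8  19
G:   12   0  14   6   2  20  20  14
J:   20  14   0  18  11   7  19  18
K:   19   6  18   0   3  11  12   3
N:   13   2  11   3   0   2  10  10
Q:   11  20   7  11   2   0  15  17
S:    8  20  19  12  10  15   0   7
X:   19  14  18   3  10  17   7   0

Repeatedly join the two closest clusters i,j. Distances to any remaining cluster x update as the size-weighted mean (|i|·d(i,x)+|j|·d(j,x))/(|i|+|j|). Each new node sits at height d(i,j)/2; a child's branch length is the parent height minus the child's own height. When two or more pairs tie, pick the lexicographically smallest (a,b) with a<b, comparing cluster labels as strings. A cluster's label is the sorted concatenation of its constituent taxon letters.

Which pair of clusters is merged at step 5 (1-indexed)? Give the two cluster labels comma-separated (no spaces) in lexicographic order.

1. join G+N (d=2) ⇒ GN; edges |G|=1, |N|=1
  updated: d(F,GN)=25/2, d(GN,J)=25/2, d(GN,K)=9/2, d(GN,Q)=11, d(GN,S)=15, d(GN,X)=12
2. join K+X (d=3) ⇒ KX; edges |K|=3/2, |X|=3/2
  updated: d(F,KX)=19, d(GN,KX)=33/4, d(J,KX)=18, d(KX,Q)=14, d(KX,S)=19/2
3. join J+Q (d=7) ⇒ JQ; edges |J|=7/2, |Q|=7/2
  updated: d(F,JQ)=31/2, d(GN,JQ)=47/4, d(JQ,KX)=16, d(JQ,S)=17
4. join F+S (d=8) ⇒ FS; edges |F|=4, |S|=4
  updated: d(FS,GN)=55/4, d(FS,JQ)=65/4, d(FS,KX)=57/4
5. join GN+KX (d=33/4) ⇒ GKNX; edges |GN|=25/8, |KX|=21/8
  updated: d(FS,GKNX)=14, d(GKNX,JQ)=111/8
6. join GKNX+JQ (d=111/8) ⇒ GJKNQX; edges |GKNX|=45/16, |JQ|=55/16
  updated: d(FS,GJKNQX)=59/4
7. join FS+GJKNQX (d=59/4) ⇒ FGJKNQSX; edges |FS|=27/8, |GJKNQX|=7/16
final tree: ((F:4,S:4):27/8,(((G:1,N:1):25/8,(K:3/2,X:3/2):21/8):45/16,(J:7/2,Q:7/2):55/16):7/16)
total length: 573/16

GN,KX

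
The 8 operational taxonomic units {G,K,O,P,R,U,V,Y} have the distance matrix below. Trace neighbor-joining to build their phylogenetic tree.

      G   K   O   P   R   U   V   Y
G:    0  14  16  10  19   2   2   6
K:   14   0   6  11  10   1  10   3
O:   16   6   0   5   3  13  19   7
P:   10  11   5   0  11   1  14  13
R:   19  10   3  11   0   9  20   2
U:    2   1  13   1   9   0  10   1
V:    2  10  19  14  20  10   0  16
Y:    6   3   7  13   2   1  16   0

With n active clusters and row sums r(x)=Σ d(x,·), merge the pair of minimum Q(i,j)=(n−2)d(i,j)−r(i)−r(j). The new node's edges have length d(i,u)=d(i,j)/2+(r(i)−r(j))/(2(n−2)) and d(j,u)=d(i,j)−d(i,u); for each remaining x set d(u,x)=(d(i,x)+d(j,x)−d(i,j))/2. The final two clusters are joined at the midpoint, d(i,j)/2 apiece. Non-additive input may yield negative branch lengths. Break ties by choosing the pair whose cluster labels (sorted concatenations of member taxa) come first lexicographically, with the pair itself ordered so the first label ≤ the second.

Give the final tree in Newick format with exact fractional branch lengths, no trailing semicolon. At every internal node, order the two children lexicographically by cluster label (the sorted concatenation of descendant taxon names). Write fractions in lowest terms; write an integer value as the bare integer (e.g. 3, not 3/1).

((((G:-5/6,V:17/6):53/8,(K:37/24,((O:6/5,R:9/5):47/16,Y:1/16):41/24):3):7/8,P:61/16):-45/32,U:-45/32)

iteration 1: select G,V (d=2, Q=-148); attach at lengths (-5/6, 17/6); label the merged cluster GV
  updated: d(GV,K)=11, d(GV,O)=33/2, d(GV,P)=11, d(GV,R)=37/2, d(GV,U)=5, d(GV,Y)=10
iteration 2: select O,R (d=3, Q=-89); attach at lengths (6/5, 9/5); label the merged cluster OR
  updated: d(GV,OR)=16, d(K,OR)=13/2, d(OR,P)=13/2, d(OR,U)=19/2, d(OR,Y)=3
iteration 3: select OR,Y (d=3, Q=-119/2); attach at lengths (47/16, 1/16); label the merged cluster ORY
  updated: d(GV,ORY)=23/2, d(K,ORY)=13/4, d(ORY,P)=33/4, d(ORY,U)=15/4
iteration 4: select K,ORY (d=13/4, Q=-173/4); attach at lengths (37/24, 41/24); label the merged cluster KORY
  updated: d(GV,KORY)=77/8, d(KORY,P)=8, d(KORY,U)=3/4
iteration 5: select GV,KORY (d=77/8, Q=-99/4); attach at lengths (53/8, 3); label the merged cluster GKORVY
  updated: d(GKORVY,P)=75/16, d(GKORVY,U)=-31/16
iteration 6: select GKORVY,P (d=75/16, Q=-15/4); attach at lengths (7/8, 61/16); label the merged cluster GKOPRVY
  updated: d(GKOPRVY,U)=-45/16
iteration 7: select GKOPRVY,U (d=-45/16); attach at lengths (-45/32, -45/32); label the merged cluster GKOPRUVY
final tree: ((((G:-5/6,V:17/6):53/8,(K:37/24,((O:6/5,R:9/5):47/16,Y:1/16):41/24):3):7/8,P:61/16):-45/32,U:-45/32)
total length: 91/4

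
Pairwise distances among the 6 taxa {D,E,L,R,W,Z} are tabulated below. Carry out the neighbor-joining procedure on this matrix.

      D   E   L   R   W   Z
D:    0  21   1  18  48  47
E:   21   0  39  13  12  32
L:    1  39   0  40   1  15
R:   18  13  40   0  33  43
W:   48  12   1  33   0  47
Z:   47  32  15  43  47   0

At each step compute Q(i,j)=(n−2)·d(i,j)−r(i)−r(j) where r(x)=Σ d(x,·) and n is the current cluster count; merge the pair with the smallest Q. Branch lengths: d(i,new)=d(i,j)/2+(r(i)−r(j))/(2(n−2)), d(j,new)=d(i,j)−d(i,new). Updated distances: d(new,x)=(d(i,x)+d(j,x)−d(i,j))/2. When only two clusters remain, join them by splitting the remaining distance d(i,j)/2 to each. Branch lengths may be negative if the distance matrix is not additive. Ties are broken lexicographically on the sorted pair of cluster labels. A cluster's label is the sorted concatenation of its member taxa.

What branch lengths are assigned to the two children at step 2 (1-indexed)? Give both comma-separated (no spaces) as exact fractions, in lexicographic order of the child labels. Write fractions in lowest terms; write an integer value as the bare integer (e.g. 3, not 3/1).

step 1: merge (L,W) at d=1, Q=-233; branch lengths L→-41/8, W→49/8; new cluster LW
  updated: d(D,LW)=24, d(E,LW)=25, d(LW,R)=36, d(LW,Z)=61/2
step 2: merge (LW,Z) at d=61/2, Q=-353/2; branch lengths LW→109/12, Z→257/12; new cluster LWZ
  updated: d(D,LWZ)=81/4, d(E,LWZ)=53/4, d(LWZ,R)=97/4
step 3: merge (D,R) at d=18, Q=-157/2; branch lengths D→10, R→8; new cluster DR
  updated: d(DR,E)=8, d(DR,LWZ)=53/4
step 4: merge (DR,E) at d=8, Q=-69/2; branch lengths DR→4, E→4; new cluster DER
  updated: d(DER,LWZ)=37/4
step 5: merge (DER,LWZ) at d=37/4; branch lengths DER→37/8, LWZ→37/8; new cluster DELRWZ
final tree: (((D:10,R:8):4,E:4):37/8,((L:-41/8,W:49/8):109/12,Z:257/12):37/8)
total length: 267/4

109/12,257/12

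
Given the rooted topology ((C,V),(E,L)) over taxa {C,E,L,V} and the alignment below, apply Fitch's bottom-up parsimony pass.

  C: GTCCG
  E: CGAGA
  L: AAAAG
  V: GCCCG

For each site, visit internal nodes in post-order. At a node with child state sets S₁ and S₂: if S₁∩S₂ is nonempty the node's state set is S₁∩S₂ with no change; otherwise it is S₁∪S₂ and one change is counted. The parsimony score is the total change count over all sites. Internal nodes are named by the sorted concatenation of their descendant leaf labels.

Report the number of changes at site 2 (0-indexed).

[col 0] CV: children C:{G}, V:{G} ∩→ {G}; cost 0
[col 0] EL: children E:{C}, L:{A} ∪→ {A,C}; cost 1
[col 0] CELV: children CV:{G}, EL:{A,C} ∪→ {A,C,G}; cost 1
[col 1] CV: children C:{T}, V:{C} ∪→ {C,T}; cost 1
[col 1] EL: children E:{G}, L:{A} ∪→ {A,G}; cost 1
[col 1] CELV: children CV:{C,T}, EL:{A,G} ∪→ {A,C,G,T}; cost 1
[col 2] CV: children C:{C}, V:{C} ∩→ {C}; cost 0
[col 2] EL: children E:{A}, L:{A} ∩→ {A}; cost 0
[col 2] CELV: children CV:{C}, EL:{A} ∪→ {A,C}; cost 1
[col 3] CV: children C:{C}, V:{C} ∩→ {C}; cost 0
[col 3] EL: children E:{G}, L:{A} ∪→ {A,G}; cost 1
[col 3] CELV: children CV:{C}, EL:{A,G} ∪→ {A,C,G}; cost 1
[col 4] CV: children C:{G}, V:{G} ∩→ {G}; cost 0
[col 4] EL: children E:{A}, L:{G} ∪→ {A,G}; cost 1
[col 4] CELV: children CV:{G}, EL:{A,G} ∩→ {G}; cost 0
per-site changes: [2, 3, 1, 2, 1]; total = 9

1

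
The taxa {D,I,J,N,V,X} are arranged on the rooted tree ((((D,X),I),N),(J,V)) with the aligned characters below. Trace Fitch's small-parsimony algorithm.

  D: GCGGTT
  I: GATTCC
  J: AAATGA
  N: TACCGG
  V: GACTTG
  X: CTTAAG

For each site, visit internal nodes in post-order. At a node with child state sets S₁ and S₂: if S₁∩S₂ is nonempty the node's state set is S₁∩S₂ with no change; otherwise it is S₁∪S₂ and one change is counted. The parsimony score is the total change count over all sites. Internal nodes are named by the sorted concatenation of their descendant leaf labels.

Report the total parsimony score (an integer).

18

DX@0: {G} ∪ {C} = {C,G} (union, +1)
DIX@0: {C,G} ∩ {G} = {G} (intersection, +0)
DINX@0: {G} ∪ {T} = {G,T} (union, +1)
JV@0: {A} ∪ {G} = {A,G} (union, +1)
DIJNVX@0: {G,T} ∩ {A,G} = {G} (intersection, +0)
DX@1: {C} ∪ {T} = {C,T} (union, +1)
DIX@1: {C,T} ∪ {A} = {A,C,T} (union, +1)
DINX@1: {A,C,T} ∩ {A} = {A} (intersection, +0)
JV@1: {A} ∩ {A} = {A} (intersection, +0)
DIJNVX@1: {A} ∩ {A} = {A} (intersection, +0)
DX@2: {G} ∪ {T} = {G,T} (union, +1)
DIX@2: {G,T} ∩ {T} = {T} (intersection, +0)
DINX@2: {T} ∪ {C} = {C,T} (union, +1)
JV@2: {A} ∪ {C} = {A,C} (union, +1)
DIJNVX@2: {C,T} ∩ {A,C} = {C} (intersection, +0)
DX@3: {G} ∪ {A} = {A,G} (union, +1)
DIX@3: {A,G} ∪ {T} = {A,G,T} (union, +1)
DINX@3: {A,G,T} ∪ {C} = {A,C,G,T} (union, +1)
JV@3: {T} ∩ {T} = {T} (intersection, +0)
DIJNVX@3: {A,C,G,T} ∩ {T} = {T} (intersection, +0)
DX@4: {T} ∪ {A} = {A,T} (union, +1)
DIX@4: {A,T} ∪ {C} = {A,C,T} (union, +1)
DINX@4: {A,C,T} ∪ {G} = {A,C,G,T} (union, +1)
JV@4: {G} ∪ {T} = {G,T} (union, +1)
DIJNVX@4: {A,C,G,T} ∩ {G,T} = {G,T} (intersection, +0)
DX@5: {T} ∪ {G} = {G,T} (union, +1)
DIX@5: {G,T} ∪ {C} = {C,G,T} (union, +1)
DINX@5: {C,G,T} ∩ {G} = {G} (intersection, +0)
JV@5: {A} ∪ {G} = {A,G} (union, +1)
DIJNVX@5: {G} ∩ {A,G} = {G} (intersection, +0)
per-site changes: [3, 2, 3, 3, 4, 3]; total = 18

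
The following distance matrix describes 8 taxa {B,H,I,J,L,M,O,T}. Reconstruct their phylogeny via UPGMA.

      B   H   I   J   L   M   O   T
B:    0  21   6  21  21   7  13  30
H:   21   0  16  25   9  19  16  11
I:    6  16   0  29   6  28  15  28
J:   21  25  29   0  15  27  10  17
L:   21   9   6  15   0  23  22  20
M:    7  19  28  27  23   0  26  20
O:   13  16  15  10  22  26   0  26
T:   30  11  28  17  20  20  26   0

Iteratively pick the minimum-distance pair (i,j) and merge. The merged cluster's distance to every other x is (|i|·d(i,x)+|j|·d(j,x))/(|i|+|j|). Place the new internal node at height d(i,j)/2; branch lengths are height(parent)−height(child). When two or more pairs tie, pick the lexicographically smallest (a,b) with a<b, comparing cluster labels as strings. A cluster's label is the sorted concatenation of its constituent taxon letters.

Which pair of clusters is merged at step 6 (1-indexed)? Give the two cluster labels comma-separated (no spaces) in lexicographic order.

step 1: merge (B,I) at d=6; branch lengths B→3, I→3; new cluster BI
  updated: d(BI,H)=37/2, d(BI,J)=25, d(BI,L)=27/2, d(BI,M)=35/2, d(BI,O)=14, d(BI,T)=29
step 2: merge (H,L) at d=9; branch lengths H→9/2, L→9/2; new cluster HL
  updated: d(BI,HL)=16, d(HL,J)=20, d(HL,M)=21, d(HL,O)=19, d(HL,T)=31/2
step 3: merge (J,O) at d=10; branch lengths J→5, O→5; new cluster JO
  updated: d(BI,JO)=39/2, d(HL,JO)=39/2, d(JO,M)=53/2, d(JO,T)=43/2
step 4: merge (HL,T) at d=31/2; branch lengths HL→13/4, T→31/4; new cluster HLT
  updated: d(BI,HLT)=61/3, d(HLT,JO)=121/6, d(HLT,M)=62/3
step 5: merge (BI,M) at d=35/2; branch lengths BI→23/4, M→35/4; new cluster BIM
  updated: d(BIM,HLT)=184/9, d(BIM,JO)=131/6
step 6: merge (HLT,JO) at d=121/6; branch lengths HLT→7/3, JO→61/12; new cluster HJLOT
  updated: d(BIM,HJLOT)=21
step 7: merge (BIM,HJLOT) at d=21; branch lengths BIM→7/4, HJLOT→5/12; new cluster BHIJLMOT
final tree: (((B:3,I:3):23/4,M:35/4):7/4,(((H:9/2,L:9/2):13/4,T:31/4):7/3,(J:5,O:5):61/12):5/12)
total length: 721/12

HLT,JO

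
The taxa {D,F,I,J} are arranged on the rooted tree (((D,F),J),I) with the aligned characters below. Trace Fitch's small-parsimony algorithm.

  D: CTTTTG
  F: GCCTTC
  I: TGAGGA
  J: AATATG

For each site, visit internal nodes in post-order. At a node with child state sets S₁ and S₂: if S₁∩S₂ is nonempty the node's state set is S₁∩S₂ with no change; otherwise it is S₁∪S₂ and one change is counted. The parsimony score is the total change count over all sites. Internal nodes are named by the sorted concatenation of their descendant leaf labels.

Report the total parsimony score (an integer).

site 0, node DF: D={C} ∪ F={G} → {C,G} (+1)
site 0, node DFJ: DF={C,G} ∪ J={A} → {A,C,G} (+1)
site 0, node DFIJ: DFJ={A,C,G} ∪ I={T} → {A,C,G,T} (+1)
site 1, node DF: D={T} ∪ F={C} → {C,T} (+1)
site 1, node DFJ: DF={C,T} ∪ J={A} → {A,C,T} (+1)
site 1, node DFIJ: DFJ={A,C,T} ∪ I={G} → {A,C,G,T} (+1)
site 2, node DF: D={T} ∪ F={C} → {C,T} (+1)
site 2, node DFJ: DF={C,T} ∩ J={T} → {T} (+0)
site 2, node DFIJ: DFJ={T} ∪ I={A} → {A,T} (+1)
site 3, node DF: D={T} ∩ F={T} → {T} (+0)
site 3, node DFJ: DF={T} ∪ J={A} → {A,T} (+1)
site 3, node DFIJ: DFJ={A,T} ∪ I={G} → {A,G,T} (+1)
site 4, node DF: D={T} ∩ F={T} → {T} (+0)
site 4, node DFJ: DF={T} ∩ J={T} → {T} (+0)
site 4, node DFIJ: DFJ={T} ∪ I={G} → {G,T} (+1)
site 5, node DF: D={G} ∪ F={C} → {C,G} (+1)
site 5, node DFJ: DF={C,G} ∩ J={G} → {G} (+0)
site 5, node DFIJ: DFJ={G} ∪ I={A} → {A,G} (+1)
per-site changes: [3, 3, 2, 2, 1, 2]; total = 13

13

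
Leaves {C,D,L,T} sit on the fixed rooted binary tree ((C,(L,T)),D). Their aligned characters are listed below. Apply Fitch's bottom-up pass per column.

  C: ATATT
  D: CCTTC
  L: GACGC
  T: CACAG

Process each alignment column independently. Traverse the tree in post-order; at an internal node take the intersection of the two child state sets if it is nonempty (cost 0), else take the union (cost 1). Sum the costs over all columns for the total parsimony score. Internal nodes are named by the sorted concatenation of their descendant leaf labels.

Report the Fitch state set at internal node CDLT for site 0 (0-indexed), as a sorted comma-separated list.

C

site 0, node LT: L={G} ∪ T={C} → {C,G} (+1)
site 0, node CLT: C={A} ∪ LT={C,G} → {A,C,G} (+1)
site 0, node CDLT: CLT={A,C,G} ∩ D={C} → {C} (+0)
site 1, node LT: L={A} ∩ T={A} → {A} (+0)
site 1, node CLT: C={T} ∪ LT={A} → {A,T} (+1)
site 1, node CDLT: CLT={A,T} ∪ D={C} → {A,C,T} (+1)
site 2, node LT: L={C} ∩ T={C} → {C} (+0)
site 2, node CLT: C={A} ∪ LT={C} → {A,C} (+1)
site 2, node CDLT: CLT={A,C} ∪ D={T} → {A,C,T} (+1)
site 3, node LT: L={G} ∪ T={A} → {A,G} (+1)
site 3, node CLT: C={T} ∪ LT={A,G} → {A,G,T} (+1)
site 3, node CDLT: CLT={A,G,T} ∩ D={T} → {T} (+0)
site 4, node LT: L={C} ∪ T={G} → {C,G} (+1)
site 4, node CLT: C={T} ∪ LT={C,G} → {C,G,T} (+1)
site 4, node CDLT: CLT={C,G,T} ∩ D={C} → {C} (+0)
per-site changes: [2, 2, 2, 2, 2]; total = 10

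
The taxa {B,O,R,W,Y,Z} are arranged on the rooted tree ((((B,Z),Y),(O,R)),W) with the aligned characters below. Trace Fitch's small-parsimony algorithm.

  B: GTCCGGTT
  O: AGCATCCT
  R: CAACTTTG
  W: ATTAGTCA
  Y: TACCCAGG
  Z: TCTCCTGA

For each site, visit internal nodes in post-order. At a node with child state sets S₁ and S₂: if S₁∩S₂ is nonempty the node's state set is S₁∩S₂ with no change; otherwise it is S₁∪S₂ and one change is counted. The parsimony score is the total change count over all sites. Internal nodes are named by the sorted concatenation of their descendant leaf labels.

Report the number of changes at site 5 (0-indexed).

[col 0] BZ: children B:{G}, Z:{T} ∪→ {G,T}; cost 1
[col 0] BYZ: children BZ:{G,T}, Y:{T} ∩→ {T}; cost 0
[col 0] OR: children O:{A}, R:{C} ∪→ {A,C}; cost 1
[col 0] BORYZ: children BYZ:{T}, OR:{A,C} ∪→ {A,C,T}; cost 1
[col 0] BORWYZ: children BORYZ:{A,C,T}, W:{A} ∩→ {A}; cost 0
[col 1] BZ: children B:{T}, Z:{C} ∪→ {C,T}; cost 1
[col 1] BYZ: children BZ:{C,T}, Y:{A} ∪→ {A,C,T}; cost 1
[col 1] OR: children O:{G}, R:{A} ∪→ {A,G}; cost 1
[col 1] BORYZ: children BYZ:{A,C,T}, OR:{A,G} ∩→ {A}; cost 0
[col 1] BORWYZ: children BORYZ:{A}, W:{T} ∪→ {A,T}; cost 1
[col 2] BZ: children B:{C}, Z:{T} ∪→ {C,T}; cost 1
[col 2] BYZ: children BZ:{C,T}, Y:{C} ∩→ {C}; cost 0
[col 2] OR: children O:{C}, R:{A} ∪→ {A,C}; cost 1
[col 2] BORYZ: children BYZ:{C}, OR:{A,C} ∩→ {C}; cost 0
[col 2] BORWYZ: children BORYZ:{C}, W:{T} ∪→ {C,T}; cost 1
[col 3] BZ: children B:{C}, Z:{C} ∩→ {C}; cost 0
[col 3] BYZ: children BZ:{C}, Y:{C} ∩→ {C}; cost 0
[col 3] OR: children O:{A}, R:{C} ∪→ {A,C}; cost 1
[col 3] BORYZ: children BYZ:{C}, OR:{A,C} ∩→ {C}; cost 0
[col 3] BORWYZ: children BORYZ:{C}, W:{A} ∪→ {A,C}; cost 1
[col 4] BZ: children B:{G}, Z:{C} ∪→ {C,G}; cost 1
[col 4] BYZ: children BZ:{C,G}, Y:{C} ∩→ {C}; cost 0
[col 4] OR: children O:{T}, R:{T} ∩→ {T}; cost 0
[col 4] BORYZ: children BYZ:{C}, OR:{T} ∪→ {C,T}; cost 1
[col 4] BORWYZ: children BORYZ:{C,T}, W:{G} ∪→ {C,G,T}; cost 1
[col 5] BZ: children B:{G}, Z:{T} ∪→ {G,T}; cost 1
[col 5] BYZ: children BZ:{G,T}, Y:{A} ∪→ {A,G,T}; cost 1
[col 5] OR: children O:{C}, R:{T} ∪→ {C,T}; cost 1
[col 5] BORYZ: children BYZ:{A,G,T}, OR:{C,T} ∩→ {T}; cost 0
[col 5] BORWYZ: children BORYZ:{T}, W:{T} ∩→ {T}; cost 0
[col 6] BZ: children B:{T}, Z:{G} ∪→ {G,T}; cost 1
[col 6] BYZ: children BZ:{G,T}, Y:{G} ∩→ {G}; cost 0
[col 6] OR: children O:{C}, R:{T} ∪→ {C,T}; cost 1
[col 6] BORYZ: children BYZ:{G}, OR:{C,T} ∪→ {C,G,T}; cost 1
[col 6] BORWYZ: children BORYZ:{C,G,T}, W:{C} ∩→ {C}; cost 0
[col 7] BZ: children B:{T}, Z:{A} ∪→ {A,T}; cost 1
[col 7] BYZ: children BZ:{A,T}, Y:{G} ∪→ {A,G,T}; cost 1
[col 7] OR: children O:{T}, R:{G} ∪→ {G,T}; cost 1
[col 7] BORYZ: children BYZ:{A,G,T}, OR:{G,T} ∩→ {G,T}; cost 0
[col 7] BORWYZ: children BORYZ:{G,T}, W:{A} ∪→ {A,G,T}; cost 1
per-site changes: [3, 4, 3, 2, 3, 3, 3, 4]; total = 25

3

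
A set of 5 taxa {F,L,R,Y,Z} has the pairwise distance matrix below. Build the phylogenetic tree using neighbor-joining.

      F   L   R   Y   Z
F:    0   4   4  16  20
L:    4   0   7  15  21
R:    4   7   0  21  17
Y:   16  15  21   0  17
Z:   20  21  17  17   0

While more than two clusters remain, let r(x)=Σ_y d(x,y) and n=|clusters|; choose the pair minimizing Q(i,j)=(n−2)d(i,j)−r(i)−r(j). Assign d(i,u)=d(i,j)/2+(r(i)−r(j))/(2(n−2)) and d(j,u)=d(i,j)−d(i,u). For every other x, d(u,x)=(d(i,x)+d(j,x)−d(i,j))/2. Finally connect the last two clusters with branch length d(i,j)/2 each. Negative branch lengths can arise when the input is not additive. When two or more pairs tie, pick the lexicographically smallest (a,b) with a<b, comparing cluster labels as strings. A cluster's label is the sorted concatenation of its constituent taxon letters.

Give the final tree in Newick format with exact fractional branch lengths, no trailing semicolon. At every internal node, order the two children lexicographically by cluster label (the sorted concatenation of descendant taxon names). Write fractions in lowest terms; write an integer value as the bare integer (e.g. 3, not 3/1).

(((F:1,R:3):1,L:5/2):7/2,(Y:15/2,Z:19/2):7/2)

1. join Y+Z (d=17, Q=-93) ⇒ YZ; edges |Y|=15/2, |Z|=19/2
  updated: d(F,YZ)=19/2, d(L,YZ)=19/2, d(R,YZ)=21/2
2. join F+R (d=4, Q=-31) ⇒ FR; edges |F|=1, |R|=3
  updated: d(FR,L)=7/2, d(FR,YZ)=8
3. join FR+L (d=7/2, Q=-21) ⇒ FLR; edges |FR|=1, |L|=5/2
  updated: d(FLR,YZ)=7
4. join FLR+YZ (d=7) ⇒ FLRYZ; edges |FLR|=7/2, |YZ|=7/2
final tree: (((F:1,R:3):1,L:5/2):7/2,(Y:15/2,Z:19/2):7/2)
total length: 63/2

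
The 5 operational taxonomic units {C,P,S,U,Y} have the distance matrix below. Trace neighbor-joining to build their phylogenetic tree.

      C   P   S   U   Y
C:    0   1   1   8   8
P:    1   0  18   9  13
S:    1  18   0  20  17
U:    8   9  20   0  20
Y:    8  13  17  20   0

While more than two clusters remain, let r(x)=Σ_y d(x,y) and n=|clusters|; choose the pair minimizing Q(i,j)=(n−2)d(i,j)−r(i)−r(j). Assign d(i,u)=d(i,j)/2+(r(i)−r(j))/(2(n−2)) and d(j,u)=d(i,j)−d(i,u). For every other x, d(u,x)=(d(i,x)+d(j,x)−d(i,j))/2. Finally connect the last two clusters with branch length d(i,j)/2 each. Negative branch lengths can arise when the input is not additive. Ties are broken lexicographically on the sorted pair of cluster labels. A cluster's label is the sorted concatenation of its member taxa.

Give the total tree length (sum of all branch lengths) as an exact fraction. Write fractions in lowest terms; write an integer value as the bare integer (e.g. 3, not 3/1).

1. join C+S (d=1, Q=-71) ⇒ CS; edges |C|=-35/6, |S|=41/6
  updated: d(CS,P)=9, d(CS,U)=27/2, d(CS,Y)=12
2. join CS+Y (d=12, Q=-111/2) ⇒ CSY; edges |CS|=27/8, |Y|=69/8
  updated: d(CSY,P)=5, d(CSY,U)=43/4
3. join CSY+P (d=5, Q=-99/4) ⇒ CPSY; edges |CSY|=27/8, |P|=13/8
  updated: d(CPSY,U)=59/8
4. join CPSY+U (d=59/8) ⇒ CPSUY; edges |CPSY|=59/16, |U|=59/16
final tree: ((((C:-35/6,S:41/6):27/8,Y:69/8):27/8,P:13/8):59/16,U:59/16)
total length: 203/8

203/8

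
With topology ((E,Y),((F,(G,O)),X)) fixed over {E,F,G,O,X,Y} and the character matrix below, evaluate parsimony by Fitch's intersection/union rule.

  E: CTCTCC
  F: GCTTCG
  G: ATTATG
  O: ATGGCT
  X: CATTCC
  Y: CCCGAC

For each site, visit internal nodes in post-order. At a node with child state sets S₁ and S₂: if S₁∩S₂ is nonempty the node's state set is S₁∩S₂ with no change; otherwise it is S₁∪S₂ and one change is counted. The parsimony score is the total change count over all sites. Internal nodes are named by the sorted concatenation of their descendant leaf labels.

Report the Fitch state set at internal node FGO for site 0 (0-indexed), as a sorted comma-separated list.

[col 0] EY: children E:{C}, Y:{C} ∩→ {C}; cost 0
[col 0] GO: children G:{A}, O:{A} ∩→ {A}; cost 0
[col 0] FGO: children F:{G}, GO:{A} ∪→ {A,G}; cost 1
[col 0] FGOX: children FGO:{A,G}, X:{C} ∪→ {A,C,G}; cost 1
[col 0] EFGOXY: children EY:{C}, FGOX:{A,C,G} ∩→ {C}; cost 0
[col 1] EY: children E:{T}, Y:{C} ∪→ {C,T}; cost 1
[col 1] GO: children G:{T}, O:{T} ∩→ {T}; cost 0
[col 1] FGO: children F:{C}, GO:{T} ∪→ {C,T}; cost 1
[col 1] FGOX: children FGO:{C,T}, X:{A} ∪→ {A,C,T}; cost 1
[col 1] EFGOXY: children EY:{C,T}, FGOX:{A,C,T} ∩→ {C,T}; cost 0
[col 2] EY: children E:{C}, Y:{C} ∩→ {C}; cost 0
[col 2] GO: children G:{T}, O:{G} ∪→ {G,T}; cost 1
[col 2] FGO: children F:{T}, GO:{G,T} ∩→ {T}; cost 0
[col 2] FGOX: children FGO:{T}, X:{T} ∩→ {T}; cost 0
[col 2] EFGOXY: children EY:{C}, FGOX:{T} ∪→ {C,T}; cost 1
[col 3] EY: children E:{T}, Y:{G} ∪→ {G,T}; cost 1
[col 3] GO: children G:{A}, O:{G} ∪→ {A,G}; cost 1
[col 3] FGO: children F:{T}, GO:{A,G} ∪→ {A,G,T}; cost 1
[col 3] FGOX: children FGO:{A,G,T}, X:{T} ∩→ {T}; cost 0
[col 3] EFGOXY: children EY:{G,T}, FGOX:{T} ∩→ {T}; cost 0
[col 4] EY: children E:{C}, Y:{A} ∪→ {A,C}; cost 1
[col 4] GO: children G:{T}, O:{C} ∪→ {C,T}; cost 1
[col 4] FGO: children F:{C}, GO:{C,T} ∩→ {C}; cost 0
[col 4] FGOX: children FGO:{C}, X:{C} ∩→ {C}; cost 0
[col 4] EFGOXY: children EY:{A,C}, FGOX:{C} ∩→ {C}; cost 0
[col 5] EY: children E:{C}, Y:{C} ∩→ {C}; cost 0
[col 5] GO: children G:{G}, O:{T} ∪→ {G,T}; cost 1
[col 5] FGO: children F:{G}, GO:{G,T} ∩→ {G}; cost 0
[col 5] FGOX: children FGO:{G}, X:{C} ∪→ {C,G}; cost 1
[col 5] EFGOXY: children EY:{C}, FGOX:{C,G} ∩→ {C}; cost 0
per-site changes: [2, 3, 2, 3, 2, 2]; total = 14

A,G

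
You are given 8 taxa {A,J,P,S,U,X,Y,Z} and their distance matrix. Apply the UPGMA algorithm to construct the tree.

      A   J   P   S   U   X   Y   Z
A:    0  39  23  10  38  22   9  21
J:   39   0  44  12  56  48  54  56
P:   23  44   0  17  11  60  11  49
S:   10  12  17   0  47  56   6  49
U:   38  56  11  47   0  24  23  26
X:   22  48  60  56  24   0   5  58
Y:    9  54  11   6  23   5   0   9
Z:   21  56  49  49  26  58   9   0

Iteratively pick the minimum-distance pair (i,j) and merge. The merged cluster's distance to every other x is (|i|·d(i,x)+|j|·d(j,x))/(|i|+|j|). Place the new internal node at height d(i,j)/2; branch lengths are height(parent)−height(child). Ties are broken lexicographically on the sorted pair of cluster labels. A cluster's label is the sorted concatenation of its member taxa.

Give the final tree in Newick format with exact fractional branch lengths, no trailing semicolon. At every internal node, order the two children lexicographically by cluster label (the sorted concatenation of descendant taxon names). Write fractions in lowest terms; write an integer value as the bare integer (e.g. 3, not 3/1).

iteration 1: select X,Y (d=5); attach at lengths (5/2, 5/2); label the merged cluster XY
  updated: d(A,XY)=31/2, d(J,XY)=51, d(P,XY)=71/2, d(S,XY)=31, d(U,XY)=47/2, d(XY,Z)=67/2
iteration 2: select A,S (d=10); attach at lengths (5, 5); label the merged cluster AS
  updated: d(AS,J)=51/2, d(AS,P)=20, d(AS,U)=85/2, d(AS,XY)=93/4, d(AS,Z)=35
iteration 3: select P,U (d=11); attach at lengths (11/2, 11/2); label the merged cluster PU
  updated: d(AS,PU)=125/4, d(J,PU)=50, d(PU,XY)=59/2, d(PU,Z)=75/2
iteration 4: select AS,XY (d=93/4); attach at lengths (53/8, 73/8); label the merged cluster ASXY
  updated: d(ASXY,J)=153/4, d(ASXY,PU)=243/8, d(ASXY,Z)=137/4
iteration 5: select ASXY,PU (d=243/8); attach at lengths (57/16, 155/16); label the merged cluster APSUXY
  updated: d(APSUXY,J)=253/6, d(APSUXY,Z)=106/3
iteration 6: select APSUXY,Z (d=106/3); attach at lengths (119/48, 53/3); label the merged cluster APSUXYZ
  updated: d(APSUXYZ,J)=309/7
iteration 7: select APSUXYZ,J (d=309/7); attach at lengths (185/42, 309/14); label the merged cluster AJPSUXYZ
final tree: (((((A:5,S:5):53/8,(X:5/2,Y:5/2):73/8):57/16,(P:11/2,U:11/2):155/16):119/48,Z:53/3):185/42,J:309/14)
total length: 34145/336

(((((A:5,S:5):53/8,(X:5/2,Y:5/2):73/8):57/16,(P:11/2,U:11/2):155/16):119/48,Z:53/3):185/42,J:309/14)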